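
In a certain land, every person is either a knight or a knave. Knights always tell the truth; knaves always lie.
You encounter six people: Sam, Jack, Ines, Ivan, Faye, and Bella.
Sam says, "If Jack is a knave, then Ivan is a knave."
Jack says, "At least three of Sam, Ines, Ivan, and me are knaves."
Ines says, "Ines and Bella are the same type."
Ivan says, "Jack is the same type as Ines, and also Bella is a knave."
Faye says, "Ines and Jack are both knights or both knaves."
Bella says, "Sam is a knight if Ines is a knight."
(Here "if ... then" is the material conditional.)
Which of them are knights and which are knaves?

Knights: Sam, Ines, and Bella. Knaves: Jack, Ivan, and Faye.

Sam is a knight, so "if Jack is a knave, then Ivan is a knave" must be True — and it is.
Jack is a knave, and the claim "at least three of Sam, Ines, Ivan, and me are knaves" is indeed false.
Ines (knight): "Ines and Bella are the same type" — True. ✓
Ivan is a knave, and the claim "Jack is the same type as Ines, and also Bella is a knave" is indeed false.
Faye (knave): "Ines and Jack are both knights or both knaves" — false. ✓
Bella (knight): "Sam is a knight if Ines is a knight" — True. ✓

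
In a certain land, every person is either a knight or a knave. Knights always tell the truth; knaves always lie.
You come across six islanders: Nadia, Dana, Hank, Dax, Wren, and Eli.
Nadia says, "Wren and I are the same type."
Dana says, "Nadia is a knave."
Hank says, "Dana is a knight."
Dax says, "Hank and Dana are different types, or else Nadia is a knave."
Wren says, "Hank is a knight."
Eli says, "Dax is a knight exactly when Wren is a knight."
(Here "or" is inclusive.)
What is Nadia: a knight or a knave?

Consistent assignments: {Nadia=knave, Dana=knight, Hank=knight, Dax=knight, Wren=knight, Eli=knight}
In every consistent assignment, Nadia is a knave.

Nadia is a knave.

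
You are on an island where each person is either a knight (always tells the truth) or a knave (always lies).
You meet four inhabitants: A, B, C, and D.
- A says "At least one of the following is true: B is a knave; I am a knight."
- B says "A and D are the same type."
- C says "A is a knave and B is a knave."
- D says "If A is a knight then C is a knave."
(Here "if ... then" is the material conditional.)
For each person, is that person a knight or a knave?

A is a knight, B is a knight, C is a knave, and D is a knight.

Since A is a knight, "at least one of the following is true: B is a knave; I am a knight" needs to be true, which holds.
B is a knight; "A and D are the same type" is true, as required.
As a knave, C's statement "A is a knave and B is a knave" should be false; it is.
D (knight): "if A is a knight then C is a knave" — true. ✓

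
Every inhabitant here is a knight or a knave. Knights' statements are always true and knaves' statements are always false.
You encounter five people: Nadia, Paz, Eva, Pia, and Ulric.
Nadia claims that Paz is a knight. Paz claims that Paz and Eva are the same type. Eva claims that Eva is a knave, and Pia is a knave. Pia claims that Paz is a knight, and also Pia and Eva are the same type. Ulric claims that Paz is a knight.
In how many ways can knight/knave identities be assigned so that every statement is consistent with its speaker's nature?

0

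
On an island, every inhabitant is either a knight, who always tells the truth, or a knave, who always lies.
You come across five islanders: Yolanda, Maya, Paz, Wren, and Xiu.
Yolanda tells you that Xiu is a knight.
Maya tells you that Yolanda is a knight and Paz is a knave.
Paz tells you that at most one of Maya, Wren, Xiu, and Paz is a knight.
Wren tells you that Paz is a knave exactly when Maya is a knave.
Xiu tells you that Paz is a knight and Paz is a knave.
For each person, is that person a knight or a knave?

Yolanda (knave): "Xiu is a knight" — false. ✓
As a knave, Maya's statement "Yolanda is a knight and Paz is a knave" should be false; it is.
Paz (knight): "at most one of Maya, Wren, Xiu, and Paz is a knight" — true. ✓
Wren is a knave, so "Paz is a knave exactly when Maya is a knave" must be false — and it is.
Xiu is a knave, and the claim "Paz is a knight and Paz is a knave" is indeed false.

Knights: Paz. Knaves: Yolanda, Maya, Wren, and Xiu.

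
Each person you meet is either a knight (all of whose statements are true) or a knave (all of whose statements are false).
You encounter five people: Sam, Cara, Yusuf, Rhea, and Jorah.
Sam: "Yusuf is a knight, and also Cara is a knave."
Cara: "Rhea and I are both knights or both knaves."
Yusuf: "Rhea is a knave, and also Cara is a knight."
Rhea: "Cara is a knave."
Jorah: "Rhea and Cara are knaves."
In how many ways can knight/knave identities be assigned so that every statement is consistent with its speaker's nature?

Consistent assignments:
  Sam=knave, Cara=knave, Yusuf=knave, Rhea=knight, Jorah=knave

1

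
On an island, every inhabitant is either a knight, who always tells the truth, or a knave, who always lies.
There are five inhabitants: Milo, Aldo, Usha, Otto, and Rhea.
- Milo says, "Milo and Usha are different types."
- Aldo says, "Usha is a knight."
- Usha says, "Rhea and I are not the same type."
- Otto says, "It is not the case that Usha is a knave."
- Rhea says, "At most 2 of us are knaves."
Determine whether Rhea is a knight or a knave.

Rhea is a knave.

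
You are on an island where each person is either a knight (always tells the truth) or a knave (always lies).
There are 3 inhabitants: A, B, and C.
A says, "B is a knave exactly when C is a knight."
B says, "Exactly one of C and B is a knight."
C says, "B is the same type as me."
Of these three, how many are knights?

2

The unique consistent assignment is A=knight, B=knight, C=knave.
That has 2 knights.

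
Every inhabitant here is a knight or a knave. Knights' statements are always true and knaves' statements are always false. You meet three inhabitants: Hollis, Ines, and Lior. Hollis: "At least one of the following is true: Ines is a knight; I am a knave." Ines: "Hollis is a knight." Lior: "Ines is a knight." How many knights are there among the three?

3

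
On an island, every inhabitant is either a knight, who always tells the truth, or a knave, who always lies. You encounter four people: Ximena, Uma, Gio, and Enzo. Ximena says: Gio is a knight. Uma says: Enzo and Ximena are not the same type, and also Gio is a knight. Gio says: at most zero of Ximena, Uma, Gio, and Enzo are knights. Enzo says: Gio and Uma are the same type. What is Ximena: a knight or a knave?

Ximena is a knave.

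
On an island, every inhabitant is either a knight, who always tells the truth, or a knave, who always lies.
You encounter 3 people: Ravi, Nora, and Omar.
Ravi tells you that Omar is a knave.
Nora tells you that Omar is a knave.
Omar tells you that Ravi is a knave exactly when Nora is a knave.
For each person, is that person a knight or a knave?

Knights: Omar. Knaves: Ravi and Nora.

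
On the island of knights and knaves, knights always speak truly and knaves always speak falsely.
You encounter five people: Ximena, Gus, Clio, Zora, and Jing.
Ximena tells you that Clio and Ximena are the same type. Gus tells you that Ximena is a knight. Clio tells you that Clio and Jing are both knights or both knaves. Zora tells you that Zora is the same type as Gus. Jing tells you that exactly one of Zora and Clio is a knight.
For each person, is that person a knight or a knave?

Ximena is a knight, Gus is a knight, Clio is a knight, Zora is a knave, and Jing is a knight.

Suppose Ximena is a knave. Then Ximena's statement "Clio and Ximena are the same type" would have to be false. Checking the 16 ways to assign the others, none is consistent with every speaker.
(For instance, with Gus=knight, Clio=knight, Zora=knave, Jing=knight, Gus's claim "Ximena is a knight" comes out false where it would need to be true.)
So Ximena must be a knight, making "Clio and Ximena are the same type" true. Taking Ximena=knight, Gus=knight, Clio=knight, Zora=knave, Jing=knight, each remaining statement checks out:
  Gus (knight): "Ximena is a knight" — true. ✓
  Clio (knight): "Clio and Jing are both knights or both knaves" — true. ✓
  Zora (knave): "Zora is the same type as Gus" — false. ✓
  Jing (knight): "exactly one of Zora and Clio is a knight" — true. ✓
This is the unique consistent assignment.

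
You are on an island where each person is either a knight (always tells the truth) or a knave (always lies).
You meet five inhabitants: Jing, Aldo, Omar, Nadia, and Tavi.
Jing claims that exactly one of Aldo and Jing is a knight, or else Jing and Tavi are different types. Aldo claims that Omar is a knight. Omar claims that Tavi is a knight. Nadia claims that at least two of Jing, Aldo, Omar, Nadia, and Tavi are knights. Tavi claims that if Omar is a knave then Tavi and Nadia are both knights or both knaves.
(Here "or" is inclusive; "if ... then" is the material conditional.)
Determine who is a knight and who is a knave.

Jing is a knight, Aldo is a knave, Omar is a knave, Nadia is a knight, and Tavi is a knave.

Jing is a knight, so "exactly one of Aldo and Jing is a knight, or else Jing and Tavi are different types" must be true — and it is.
Aldo is a knave; "Omar is a knight" is false, as required.
Omar is a knave; "Tavi is a knight" is false, as required.
Since Nadia is a knight, "at least two of Jing, Aldo, Omar, Nadia, and Tavi are knights" needs to be true, which holds.
As a knave, Tavi's statement "if Omar is a knave then Tavi and Nadia are both knights or both knaves" should be false; it is.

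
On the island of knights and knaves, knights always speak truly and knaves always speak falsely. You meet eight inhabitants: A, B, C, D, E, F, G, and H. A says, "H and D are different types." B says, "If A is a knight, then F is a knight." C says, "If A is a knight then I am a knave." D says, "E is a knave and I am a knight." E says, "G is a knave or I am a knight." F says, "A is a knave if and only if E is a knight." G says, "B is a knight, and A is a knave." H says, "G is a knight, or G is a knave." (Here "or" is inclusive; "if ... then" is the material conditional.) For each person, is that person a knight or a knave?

A is a knave, B is a knight, C is a knight, D is a knight, E is a knave, F is a knave, G is a knight, and H is a knight.

A is a knave; "H and D are different types" is false, as required.
B (knight): "if A is a knight, then F is a knight" — true. ✓
C is a knight, so "if A is a knight then I am a knave" must be true — and it is.
D is a knight, and the claim "E is a knave and I am a knight" is indeed true.
E (knave): "G is a knave or I am a knight" — false. ✓
F is a knave, so "A is a knave if and only if E is a knight" must be false — and it is.
Since G is a knight, "B is a knight, and A is a knave" needs to be true, which holds.
H is a knight, and the claim "G is a knight, or G is a knave" is indeed true.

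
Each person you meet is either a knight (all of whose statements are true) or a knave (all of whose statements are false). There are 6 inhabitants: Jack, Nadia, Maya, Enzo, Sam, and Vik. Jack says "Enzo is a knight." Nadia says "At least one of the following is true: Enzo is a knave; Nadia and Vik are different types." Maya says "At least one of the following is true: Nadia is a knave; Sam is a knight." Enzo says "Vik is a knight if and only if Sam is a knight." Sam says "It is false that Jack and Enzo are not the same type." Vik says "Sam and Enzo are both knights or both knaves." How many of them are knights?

The unique consistent assignment is Jack=knave, Nadia=knight, Maya=knight, Enzo=knave, Sam=knight, Vik=knave.
That has 3 knights.

3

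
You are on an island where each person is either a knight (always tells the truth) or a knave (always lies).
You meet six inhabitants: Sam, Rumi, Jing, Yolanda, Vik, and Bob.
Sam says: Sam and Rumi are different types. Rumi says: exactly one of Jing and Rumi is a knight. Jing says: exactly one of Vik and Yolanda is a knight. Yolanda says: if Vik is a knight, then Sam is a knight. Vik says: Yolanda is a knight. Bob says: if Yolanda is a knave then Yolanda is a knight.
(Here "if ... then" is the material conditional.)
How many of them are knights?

4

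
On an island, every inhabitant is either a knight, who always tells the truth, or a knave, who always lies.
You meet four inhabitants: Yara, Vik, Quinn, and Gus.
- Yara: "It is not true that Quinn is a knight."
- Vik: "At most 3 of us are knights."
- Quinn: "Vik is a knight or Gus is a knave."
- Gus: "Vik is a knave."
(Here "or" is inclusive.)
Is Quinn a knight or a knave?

Quinn is a knight.

Consistent assignments: {Yara=knave, Vik=knight, Quinn=knight, Gus=knave}
In every consistent assignment, Quinn is a knight.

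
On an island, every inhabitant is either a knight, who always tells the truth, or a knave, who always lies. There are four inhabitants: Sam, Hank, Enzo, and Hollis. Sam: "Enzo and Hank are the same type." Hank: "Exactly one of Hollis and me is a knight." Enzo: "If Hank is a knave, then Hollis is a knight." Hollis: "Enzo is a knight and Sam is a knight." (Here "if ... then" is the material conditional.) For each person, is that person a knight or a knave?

Sam (knight): "Enzo and Hank are the same type" — true. ✓
Hank is a knave, and the claim "exactly one of Hollis and me is a knight" is indeed false.
Enzo is a knave, so "if Hank is a knave, then Hollis is a knight" must be false — and it is.
As a knave, Hollis's statement "Enzo is a knight and Sam is a knight" should be false; it is.

Sam is a knight, Hank is a knave, Enzo is a knave, and Hollis is a knave.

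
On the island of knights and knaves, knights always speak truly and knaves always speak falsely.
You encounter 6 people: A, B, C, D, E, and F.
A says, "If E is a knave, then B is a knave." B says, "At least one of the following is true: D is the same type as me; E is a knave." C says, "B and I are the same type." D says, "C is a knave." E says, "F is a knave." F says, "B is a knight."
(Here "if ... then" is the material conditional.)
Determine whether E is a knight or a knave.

Consistent assignments: {A=knave, B=knight, C=knight, D=knave, E=knave, F=knight}; {A=knave, B=knight, C=knave, D=knight, E=knave, F=knight}
In every consistent assignment, E is a knave.

E is a knave.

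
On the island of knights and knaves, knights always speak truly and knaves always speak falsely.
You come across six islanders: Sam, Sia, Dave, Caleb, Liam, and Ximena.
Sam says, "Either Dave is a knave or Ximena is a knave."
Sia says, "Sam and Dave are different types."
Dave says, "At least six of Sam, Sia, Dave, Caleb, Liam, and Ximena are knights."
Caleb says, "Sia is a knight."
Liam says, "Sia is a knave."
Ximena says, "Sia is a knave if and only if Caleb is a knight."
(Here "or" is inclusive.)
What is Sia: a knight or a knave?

Sia is a knight.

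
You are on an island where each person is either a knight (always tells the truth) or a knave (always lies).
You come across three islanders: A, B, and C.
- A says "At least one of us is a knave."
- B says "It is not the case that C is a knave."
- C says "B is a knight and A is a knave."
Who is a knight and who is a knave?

Suppose A is a knave. Then A's statement "at least one of us is a knave" would have to be false. Checking the 4 ways to assign the others, none is consistent with every speaker.
(For instance, with B=knave, C=knave, A's claim "at least one of us is a knave" comes out true where it would need to be false.)
So A must be a knight, making "at least one of us is a knave" true. Taking A=knight, B=knave, C=knave, each remaining statement checks out:
  B (knave): "it is not the case that C is a knave" — false. ✓
  C (knave): "B is a knight and A is a knave" — false. ✓
This is the unique consistent assignment.

A is a knight, B is a knave, and C is a knave.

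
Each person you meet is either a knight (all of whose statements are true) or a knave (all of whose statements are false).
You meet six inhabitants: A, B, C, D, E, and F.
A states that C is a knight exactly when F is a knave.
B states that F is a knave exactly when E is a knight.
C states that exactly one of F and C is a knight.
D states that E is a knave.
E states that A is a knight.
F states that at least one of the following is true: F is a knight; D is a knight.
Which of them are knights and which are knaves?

A is a knight, B is a knight, C is a knight, D is a knave, E is a knight, and F is a knave.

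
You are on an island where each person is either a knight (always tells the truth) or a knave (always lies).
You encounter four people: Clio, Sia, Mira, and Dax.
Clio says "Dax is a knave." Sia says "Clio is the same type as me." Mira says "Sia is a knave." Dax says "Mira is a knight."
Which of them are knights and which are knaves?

Clio is a knight, Sia is a knight, Mira is a knave, and Dax is a knave.

Clio is a knight; "Dax is a knave" is true, as required.
Sia (knight): "Clio is the same type as me" — true. ✓
Mira is a knave, so "Sia is a knave" must be False — and it is.
Dax is a knave; "Mira is a knight" is False, as required.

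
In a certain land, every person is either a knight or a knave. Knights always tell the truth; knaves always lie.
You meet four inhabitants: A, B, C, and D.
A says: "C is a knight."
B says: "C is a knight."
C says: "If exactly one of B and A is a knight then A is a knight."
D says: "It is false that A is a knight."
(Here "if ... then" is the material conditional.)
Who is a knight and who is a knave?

A is a knight, and the claim "C is a knight" is indeed true.
B is a knight, so "C is a knight" must be true — and it is.
C is a knight, so "if exactly one of B and A is a knight then A is a knight" must be true — and it is.
D is a knave, so "it is false that A is a knight" must be false — and it is.

A is a knight, B is a knight, C is a knight, and D is a knave.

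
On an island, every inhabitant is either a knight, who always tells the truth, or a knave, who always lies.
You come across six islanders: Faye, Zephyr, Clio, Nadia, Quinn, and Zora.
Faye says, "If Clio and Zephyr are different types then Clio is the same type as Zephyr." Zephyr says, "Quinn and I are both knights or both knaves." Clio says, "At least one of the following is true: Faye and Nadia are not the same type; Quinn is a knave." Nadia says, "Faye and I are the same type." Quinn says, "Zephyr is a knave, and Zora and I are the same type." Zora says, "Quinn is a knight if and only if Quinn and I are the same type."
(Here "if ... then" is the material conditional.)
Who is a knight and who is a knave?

Faye is a knight, Zephyr is a knave, Clio is a knave, Nadia is a knight, Quinn is a knight, and Zora is a knight.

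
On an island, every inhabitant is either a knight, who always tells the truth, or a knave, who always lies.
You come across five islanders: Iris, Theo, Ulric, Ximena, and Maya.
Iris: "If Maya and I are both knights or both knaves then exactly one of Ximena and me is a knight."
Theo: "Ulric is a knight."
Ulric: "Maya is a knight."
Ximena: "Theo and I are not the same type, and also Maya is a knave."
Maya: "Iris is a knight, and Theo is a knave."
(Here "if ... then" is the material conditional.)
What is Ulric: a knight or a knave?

Ulric is a knave.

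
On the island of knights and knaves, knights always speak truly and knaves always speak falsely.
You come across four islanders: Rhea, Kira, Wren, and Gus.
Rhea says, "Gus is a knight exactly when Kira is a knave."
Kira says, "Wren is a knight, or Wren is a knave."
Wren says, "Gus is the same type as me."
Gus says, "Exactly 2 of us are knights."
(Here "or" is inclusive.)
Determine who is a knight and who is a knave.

Rhea is a knave, Kira is a knight, Wren is a knave, and Gus is a knight.

Rhea is a knave, and the claim "Gus is a knight exactly when Kira is a knave" is indeed false.
As a knight, Kira's statement "Wren is a knight, or Wren is a knave" should be True; it is.
Wren is a knave, and the claim "Gus is the same type as me" is indeed false.
Gus is a knight, and the claim "exactly 2 of us are knights" is indeed True.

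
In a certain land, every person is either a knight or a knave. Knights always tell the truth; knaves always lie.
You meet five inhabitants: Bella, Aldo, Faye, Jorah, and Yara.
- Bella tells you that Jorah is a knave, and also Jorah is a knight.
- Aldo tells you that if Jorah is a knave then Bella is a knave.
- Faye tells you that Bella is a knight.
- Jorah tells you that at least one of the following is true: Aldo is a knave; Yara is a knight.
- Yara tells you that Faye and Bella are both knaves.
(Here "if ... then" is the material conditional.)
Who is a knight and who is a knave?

Bella is a knave, Aldo is a knight, Faye is a knave, Jorah is a knight, and Yara is a knight.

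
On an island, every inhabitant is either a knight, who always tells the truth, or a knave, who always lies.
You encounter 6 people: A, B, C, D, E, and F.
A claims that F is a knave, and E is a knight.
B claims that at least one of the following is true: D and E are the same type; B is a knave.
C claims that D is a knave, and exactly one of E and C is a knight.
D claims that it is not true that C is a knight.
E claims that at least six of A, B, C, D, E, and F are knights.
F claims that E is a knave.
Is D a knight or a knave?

D is a knave.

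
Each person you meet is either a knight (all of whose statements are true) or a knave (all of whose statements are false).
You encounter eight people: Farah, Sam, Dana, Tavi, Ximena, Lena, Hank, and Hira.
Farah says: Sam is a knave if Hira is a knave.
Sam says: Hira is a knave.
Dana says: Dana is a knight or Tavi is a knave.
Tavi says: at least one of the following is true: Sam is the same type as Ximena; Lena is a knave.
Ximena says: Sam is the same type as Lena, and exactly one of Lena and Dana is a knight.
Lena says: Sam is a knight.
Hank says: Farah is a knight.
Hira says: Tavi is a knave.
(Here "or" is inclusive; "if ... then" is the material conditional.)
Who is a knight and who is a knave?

Farah is a knave, and the claim "Sam is a knave if Hira is a knave" is indeed False.
Since Sam is a knight, "Hira is a knave" needs to be True, which holds.
Dana is a knave, so "Dana is a knight or Tavi is a knave" must be False — and it is.
Since Tavi is a knight, "at least one of the following is true: Sam is the same type as Ximena; Lena is a knave" needs to be True, which holds.
As a knight, Ximena's statement "Sam is the same type as Lena, and exactly one of Lena and Dana is a knight" should be True; it is.
Lena (knight): "Sam is a knight" — True. ✓
Since Hank is a knave, "Farah is a knight" needs to be False, which holds.
Hira is a knave, and the claim "Tavi is a knave" is indeed False.

Farah is a knave, Sam is a knight, Dana is a knave, Tavi is a knight, Ximena is a knight, Lena is a knight, Hank is a knave, and Hira is a knave.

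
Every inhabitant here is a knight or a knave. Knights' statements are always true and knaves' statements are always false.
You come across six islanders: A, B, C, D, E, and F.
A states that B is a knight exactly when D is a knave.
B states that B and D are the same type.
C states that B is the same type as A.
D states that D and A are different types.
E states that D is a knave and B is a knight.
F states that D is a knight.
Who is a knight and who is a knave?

A is a knave, so "B is a knight exactly when D is a knave" must be false — and it is.
B is a knight, and the claim "B and D are the same type" is indeed true.
As a knave, C's statement "B is the same type as A" should be false; it is.
D is a knight, so "D and A are different types" must be true — and it is.
E (knave): "D is a knave and B is a knight" — false. ✓
F is a knight, so "D is a knight" must be true — and it is.

Knights: B, D, and F. Knaves: A, C, and E.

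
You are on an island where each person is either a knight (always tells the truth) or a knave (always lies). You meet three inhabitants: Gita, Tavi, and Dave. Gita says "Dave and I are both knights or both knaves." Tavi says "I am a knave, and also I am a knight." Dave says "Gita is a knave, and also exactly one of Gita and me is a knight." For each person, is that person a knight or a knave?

As a knave, Gita's statement "Dave and I are both knights or both knaves" should be False; it is.
Tavi is a knave; "I am a knave, and also I am a knight" is False, as required.
Dave is a knight, and the claim "Gita is a knave, and also exactly one of Gita and me is a knight" is indeed True.

Knights: Dave. Knaves: Gita and Tavi.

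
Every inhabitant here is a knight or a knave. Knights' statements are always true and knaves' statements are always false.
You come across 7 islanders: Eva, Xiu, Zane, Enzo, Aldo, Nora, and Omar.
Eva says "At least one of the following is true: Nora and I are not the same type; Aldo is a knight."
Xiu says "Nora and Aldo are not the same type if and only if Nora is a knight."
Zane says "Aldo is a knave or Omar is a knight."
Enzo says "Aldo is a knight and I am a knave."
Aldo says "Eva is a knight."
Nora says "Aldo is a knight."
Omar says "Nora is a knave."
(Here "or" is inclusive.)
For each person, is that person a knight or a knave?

Since Eva is a knave, "at least one of the following is true: Nora and I are not the same type; Aldo is a knight" needs to be False, which holds.
Since Xiu is a knight, "Nora and Aldo are not the same type if and only if Nora is a knight" needs to be true, which holds.
Since Zane is a knight, "Aldo is a knave or Omar is a knight" needs to be true, which holds.
As a knave, Enzo's statement "Aldo is a knight and I am a knave" should be False; it is.
Aldo is a knave, so "Eva is a knight" must be False — and it is.
Nora is a knave, so "Aldo is a knight" must be False — and it is.
Since Omar is a knight, "Nora is a knave" needs to be true, which holds.

Knights: Xiu, Zane, and Omar. Knaves: Eva, Enzo, Aldo, and Nora.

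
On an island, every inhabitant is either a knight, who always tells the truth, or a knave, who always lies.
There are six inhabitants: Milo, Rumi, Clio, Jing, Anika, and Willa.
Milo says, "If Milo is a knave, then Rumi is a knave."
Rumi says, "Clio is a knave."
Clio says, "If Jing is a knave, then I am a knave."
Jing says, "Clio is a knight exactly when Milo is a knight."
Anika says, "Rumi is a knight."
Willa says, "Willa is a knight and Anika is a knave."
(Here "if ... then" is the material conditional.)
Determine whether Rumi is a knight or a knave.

Rumi is a knave.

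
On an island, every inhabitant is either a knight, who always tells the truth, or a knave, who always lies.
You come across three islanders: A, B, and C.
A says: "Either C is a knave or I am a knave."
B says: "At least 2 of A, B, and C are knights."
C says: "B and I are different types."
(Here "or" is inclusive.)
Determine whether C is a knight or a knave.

C is a knave.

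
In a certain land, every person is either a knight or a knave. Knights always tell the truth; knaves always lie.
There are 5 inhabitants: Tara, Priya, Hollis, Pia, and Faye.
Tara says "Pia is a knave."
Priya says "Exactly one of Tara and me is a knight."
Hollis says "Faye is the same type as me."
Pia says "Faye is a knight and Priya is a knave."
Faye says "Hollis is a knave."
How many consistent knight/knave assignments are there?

1

Consistent assignments:
  Tara=knave, Priya=knave, Hollis=knave, Pia=knight, Faye=knight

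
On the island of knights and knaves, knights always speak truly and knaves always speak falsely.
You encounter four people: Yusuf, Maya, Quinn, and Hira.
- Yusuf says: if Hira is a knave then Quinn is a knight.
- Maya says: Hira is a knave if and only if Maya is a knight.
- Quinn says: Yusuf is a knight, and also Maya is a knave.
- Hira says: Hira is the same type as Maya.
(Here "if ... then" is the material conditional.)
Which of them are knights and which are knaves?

Suppose Yusuf is a knight. Then Yusuf's statement "if Hira is a knave then Quinn is a knight" would have to be true. Checking the 8 ways to assign the others, none is consistent with every speaker.
(For instance, with Maya=knight, Quinn=knave, Hira=knave, Yusuf's claim "if Hira is a knave then Quinn is a knight" comes out false where it would need to be true.)
So Yusuf must be a knave, making "if Hira is a knave then Quinn is a knight" false. Taking Yusuf=knave, Maya=knight, Quinn=knave, Hira=knave, each remaining statement checks out:
  Maya (knight): "Hira is a knave if and only if Maya is a knight" — true. ✓
  Quinn (knave): "Yusuf is a knight, and also Maya is a knave" — false. ✓
  Hira (knave): "Hira is the same type as Maya" — false. ✓
This is the unique consistent assignment.

Yusuf is a knave, Maya is a knight, Quinn is a knave, and Hira is a knave.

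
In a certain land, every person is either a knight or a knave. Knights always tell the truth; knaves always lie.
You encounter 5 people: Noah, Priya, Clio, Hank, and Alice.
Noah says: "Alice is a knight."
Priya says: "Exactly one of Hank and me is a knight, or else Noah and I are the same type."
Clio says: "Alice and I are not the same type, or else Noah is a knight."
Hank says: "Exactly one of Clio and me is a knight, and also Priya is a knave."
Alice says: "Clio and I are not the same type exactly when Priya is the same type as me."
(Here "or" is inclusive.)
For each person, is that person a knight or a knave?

Noah is a knave, Priya is a knight, Clio is a knight, Hank is a knave, and Alice is a knave.

Since Noah is a knave, "Alice is a knight" needs to be false, which holds.
Since Priya is a knight, "exactly one of Hank and me is a knight, or else Noah and I are the same type" needs to be true, which holds.
Clio is a knight; "Alice and I are not the same type, or else Noah is a knight" is true, as required.
As a knave, Hank's statement "exactly one of Clio and me is a knight, and also Priya is a knave" should be false; it is.
As a knave, Alice's statement "Clio and I are not the same type exactly when Priya is the same type as me" should be false; it is.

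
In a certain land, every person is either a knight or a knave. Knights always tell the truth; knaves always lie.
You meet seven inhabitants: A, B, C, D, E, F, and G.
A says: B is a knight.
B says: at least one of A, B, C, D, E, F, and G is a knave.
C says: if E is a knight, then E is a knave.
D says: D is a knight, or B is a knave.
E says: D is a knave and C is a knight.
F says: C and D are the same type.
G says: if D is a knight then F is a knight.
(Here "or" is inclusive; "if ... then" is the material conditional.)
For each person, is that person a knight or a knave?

Since A is a knight, "B is a knight" needs to be True, which holds.
B (knight): "at least one of A, B, C, D, E, F, and G is a knave" — True. ✓
C (knight): "if E is a knight, then E is a knave" — True. ✓
D (knight): "D is a knight, or B is a knave" — True. ✓
E (knave): "D is a knave and C is a knight" — false. ✓
As a knight, F's statement "C and D are the same type" should be True; it is.
G is a knight, so "if D is a knight then F is a knight" must be True — and it is.

A is a knight, B is a knight, C is a knight, D is a knight, E is a knave, F is a knight, and G is a knight.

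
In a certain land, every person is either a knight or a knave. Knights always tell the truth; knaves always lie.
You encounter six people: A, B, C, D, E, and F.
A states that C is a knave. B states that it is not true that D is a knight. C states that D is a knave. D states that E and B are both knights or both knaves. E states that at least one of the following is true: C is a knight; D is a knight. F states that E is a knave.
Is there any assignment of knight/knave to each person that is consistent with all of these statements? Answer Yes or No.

No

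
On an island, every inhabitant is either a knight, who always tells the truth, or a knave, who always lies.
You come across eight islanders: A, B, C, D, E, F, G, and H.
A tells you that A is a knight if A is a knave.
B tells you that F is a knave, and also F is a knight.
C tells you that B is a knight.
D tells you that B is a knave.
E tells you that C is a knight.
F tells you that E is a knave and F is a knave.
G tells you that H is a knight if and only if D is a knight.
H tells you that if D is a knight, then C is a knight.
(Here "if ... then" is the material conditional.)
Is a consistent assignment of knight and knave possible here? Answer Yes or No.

No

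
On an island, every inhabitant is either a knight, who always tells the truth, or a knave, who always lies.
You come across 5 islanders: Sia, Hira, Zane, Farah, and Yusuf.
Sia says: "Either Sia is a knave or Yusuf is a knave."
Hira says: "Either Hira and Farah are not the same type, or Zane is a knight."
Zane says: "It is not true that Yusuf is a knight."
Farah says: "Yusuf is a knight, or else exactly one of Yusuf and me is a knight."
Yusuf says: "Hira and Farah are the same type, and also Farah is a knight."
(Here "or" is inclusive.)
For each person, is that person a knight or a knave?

Sia is a knight, Hira is a knight, Zane is a knight, Farah is a knave, and Yusuf is a knave.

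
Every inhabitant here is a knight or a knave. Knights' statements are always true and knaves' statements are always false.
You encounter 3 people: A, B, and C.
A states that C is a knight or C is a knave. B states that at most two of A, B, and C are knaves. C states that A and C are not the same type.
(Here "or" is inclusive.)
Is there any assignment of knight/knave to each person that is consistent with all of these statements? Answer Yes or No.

No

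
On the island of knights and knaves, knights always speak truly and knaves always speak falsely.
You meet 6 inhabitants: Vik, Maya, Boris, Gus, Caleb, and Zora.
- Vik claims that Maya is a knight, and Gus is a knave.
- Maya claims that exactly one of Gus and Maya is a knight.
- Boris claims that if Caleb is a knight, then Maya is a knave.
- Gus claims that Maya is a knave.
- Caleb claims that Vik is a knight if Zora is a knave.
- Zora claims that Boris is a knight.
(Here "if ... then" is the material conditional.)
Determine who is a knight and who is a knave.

Since Vik is a knight, "Maya is a knight, and Gus is a knave" needs to be true, which holds.
Since Maya is a knight, "exactly one of Gus and Maya is a knight" needs to be true, which holds.
Since Boris is a knave, "if Caleb is a knight, then Maya is a knave" needs to be False, which holds.
Gus is a knave, and the claim "Maya is a knave" is indeed False.
Caleb (knight): "Vik is a knight if Zora is a knave" — true. ✓
Since Zora is a knave, "Boris is a knight" needs to be False, which holds.

Knights: Vik, Maya, and Caleb. Knaves: Boris, Gus, and Zora.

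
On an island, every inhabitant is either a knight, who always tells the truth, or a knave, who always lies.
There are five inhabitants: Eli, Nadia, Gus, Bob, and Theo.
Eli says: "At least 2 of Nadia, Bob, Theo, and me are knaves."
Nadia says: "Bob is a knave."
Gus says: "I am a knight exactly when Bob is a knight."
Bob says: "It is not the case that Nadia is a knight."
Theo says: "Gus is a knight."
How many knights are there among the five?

The unique consistent assignment is Eli=knight, Nadia=knave, Gus=knave, Bob=knight, Theo=knave.
That has 2 knights.

2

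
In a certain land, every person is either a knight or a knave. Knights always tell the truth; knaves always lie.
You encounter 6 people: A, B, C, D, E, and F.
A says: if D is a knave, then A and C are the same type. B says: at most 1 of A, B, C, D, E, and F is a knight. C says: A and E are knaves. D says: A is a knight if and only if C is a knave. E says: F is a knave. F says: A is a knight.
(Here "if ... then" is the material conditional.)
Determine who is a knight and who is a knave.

A is a knight, B is a knave, C is a knave, D is a knight, E is a knave, and F is a knight.

As a knight, A's statement "if D is a knave, then A and C are the same type" should be True; it is.
B (knave): "at most 1 of A, B, C, D, E, and F is a knight" — False. ✓
C is a knave, so "A and E are knaves" must be False — and it is.
D is a knight, so "A is a knight if and only if C is a knave" must be True — and it is.
Since E is a knave, "F is a knave" needs to be False, which holds.
F (knight): "A is a knight" — True. ✓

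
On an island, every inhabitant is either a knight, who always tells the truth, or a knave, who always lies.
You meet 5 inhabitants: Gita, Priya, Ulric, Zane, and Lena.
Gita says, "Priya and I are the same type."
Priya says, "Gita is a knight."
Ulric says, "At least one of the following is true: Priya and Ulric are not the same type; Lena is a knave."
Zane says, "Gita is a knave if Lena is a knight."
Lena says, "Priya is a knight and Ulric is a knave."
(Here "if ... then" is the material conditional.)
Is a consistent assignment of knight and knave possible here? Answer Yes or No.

Yes

One consistent assignment: Gita=knight, Priya=knight, Ulric=knight, Zane=knight, Lena=knave.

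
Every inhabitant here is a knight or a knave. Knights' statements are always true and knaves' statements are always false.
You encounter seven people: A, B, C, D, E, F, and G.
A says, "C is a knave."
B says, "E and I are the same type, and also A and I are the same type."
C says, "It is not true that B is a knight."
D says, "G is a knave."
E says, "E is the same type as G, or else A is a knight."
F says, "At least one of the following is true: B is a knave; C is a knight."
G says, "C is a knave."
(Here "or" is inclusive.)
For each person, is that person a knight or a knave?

A is a knight, B is a knight, C is a knave, D is a knave, E is a knight, F is a knave, and G is a knight.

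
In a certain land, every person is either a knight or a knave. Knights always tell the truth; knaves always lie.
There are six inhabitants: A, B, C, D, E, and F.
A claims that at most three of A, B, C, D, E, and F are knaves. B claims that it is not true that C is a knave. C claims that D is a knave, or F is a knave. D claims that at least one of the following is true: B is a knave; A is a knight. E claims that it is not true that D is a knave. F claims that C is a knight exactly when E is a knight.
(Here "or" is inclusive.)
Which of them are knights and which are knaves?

A is a knave, B is a knight, C is a knight, D is a knave, E is a knave, and F is a knave.

As a knave, A's statement "at most three of A, B, C, D, E, and F are knaves" should be False; it is.
B is a knight, and the claim "it is not true that C is a knave" is indeed true.
C (knight): "D is a knave, or F is a knave" — true. ✓
Since D is a knave, "at least one of the following is true: B is a knave; A is a knight" needs to be False, which holds.
Since E is a knave, "it is not true that D is a knave" needs to be False, which holds.
F is a knave; "C is a knight exactly when E is a knight" is False, as required.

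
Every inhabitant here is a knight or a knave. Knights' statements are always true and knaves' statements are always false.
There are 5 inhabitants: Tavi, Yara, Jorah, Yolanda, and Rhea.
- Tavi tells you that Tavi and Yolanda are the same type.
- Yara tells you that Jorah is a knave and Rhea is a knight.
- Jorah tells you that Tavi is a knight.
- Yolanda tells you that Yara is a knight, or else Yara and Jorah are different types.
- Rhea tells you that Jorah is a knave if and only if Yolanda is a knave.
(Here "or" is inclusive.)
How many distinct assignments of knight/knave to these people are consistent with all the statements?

Consistent assignments:
  Tavi=knight, Yara=knave, Jorah=knight, Yolanda=knight, Rhea=knight

1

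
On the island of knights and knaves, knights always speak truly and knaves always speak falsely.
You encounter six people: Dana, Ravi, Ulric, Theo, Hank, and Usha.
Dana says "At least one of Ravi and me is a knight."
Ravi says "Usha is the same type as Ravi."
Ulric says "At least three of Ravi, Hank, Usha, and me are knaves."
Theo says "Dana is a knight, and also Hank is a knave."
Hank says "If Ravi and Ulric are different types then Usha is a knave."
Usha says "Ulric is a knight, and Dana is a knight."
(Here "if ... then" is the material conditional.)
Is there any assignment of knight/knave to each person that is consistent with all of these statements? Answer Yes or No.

No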